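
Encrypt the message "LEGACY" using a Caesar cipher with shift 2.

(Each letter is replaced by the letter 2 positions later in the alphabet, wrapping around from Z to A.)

Step 1: For each letter, shift forward by 2 positions (mod 26).
  L (position 11) -> position (11+2) mod 26 = 13 -> N
  E (position 4) -> position (4+2) mod 26 = 6 -> G
  G (position 6) -> position (6+2) mod 26 = 8 -> I
  A (position 0) -> position (0+2) mod 26 = 2 -> C
  C (position 2) -> position (2+2) mod 26 = 4 -> E
  Y (position 24) -> position (24+2) mod 26 = 0 -> A
Result: NGICEA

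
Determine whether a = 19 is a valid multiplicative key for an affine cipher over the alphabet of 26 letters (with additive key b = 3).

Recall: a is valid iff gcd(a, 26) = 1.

Step 1: Compute gcd(19, 26).
Step 2: gcd(19, 26) = 1.
Since gcd = 1, 19 is coprime with 26, so it is a valid key.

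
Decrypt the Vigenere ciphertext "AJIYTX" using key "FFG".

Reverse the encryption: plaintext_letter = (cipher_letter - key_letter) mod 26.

Step 1: Extend key: FFGFFG
Step 2: Decrypt each letter (c - k) mod 26:
  A(0) - F(5) = (0-5) mod 26 = 21 = V
  J(9) - F(5) = (9-5) mod 26 = 4 = E
  I(8) - G(6) = (8-6) mod 26 = 2 = C
  Y(24) - F(5) = (24-5) mod 26 = 19 = T
  T(19) - F(5) = (19-5) mod 26 = 14 = O
  X(23) - G(6) = (23-6) mod 26 = 17 = R
Plaintext: VECTOR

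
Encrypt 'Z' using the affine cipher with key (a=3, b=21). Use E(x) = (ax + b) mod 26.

Step 1: Convert 'Z' to number: x = 25.
Step 2: E(25) = (3 * 25 + 21) mod 26 = 96 mod 26 = 18.
Step 3: Convert 18 back to letter: S.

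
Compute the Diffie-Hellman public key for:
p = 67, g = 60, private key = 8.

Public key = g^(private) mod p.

Step 1: A = g^a mod p = 60^8 mod 67.
  60^1 mod 67 = 60
  60^2 mod 67 = (60 * 60) mod 67 = 49
  60^3 mod 67 = (49 * 60) mod 67 = 59
  60^4 mod 67 = (59 * 60) mod 67 = 56
  60^5 mod 67 = (56 * 60) mod 67 = 10
  60^6 mod 67 = (10 * 60) mod 67 = 64
  60^7 mod 67 = (64 * 60) mod 67 = 21
  60^8 mod 67 = (21 * 60) mod 67 = 54
Result: A = 54.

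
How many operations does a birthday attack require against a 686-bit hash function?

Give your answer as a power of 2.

Step 1: The birthday paradox gives collision probability ~50% after sqrt(2^n) = 2^(n/2) hashes.
Step 2: For 686-bit output: 2^(686/2) = 2^343.
Step 3: Approximately 2^343 hash computations needed.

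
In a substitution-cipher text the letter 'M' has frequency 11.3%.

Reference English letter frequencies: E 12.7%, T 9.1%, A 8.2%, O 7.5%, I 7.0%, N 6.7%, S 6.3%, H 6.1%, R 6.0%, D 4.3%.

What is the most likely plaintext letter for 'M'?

Step 1: The observed frequency is 11.3%.
Step 2: Compare with English frequencies:
  E: 12.7% (difference: 1.4%) <-- closest
  T: 9.1% (difference: 2.2%)
  A: 8.2% (difference: 3.1%)
  O: 7.5% (difference: 3.8%)
  I: 7.0% (difference: 4.3%)
  N: 6.7% (difference: 4.6%)
  S: 6.3% (difference: 5.0%)
  H: 6.1% (difference: 5.2%)
  R: 6.0% (difference: 5.3%)
  D: 4.3% (difference: 7.0%)
Step 3: 'M' most likely represents 'E' (frequency 12.7%).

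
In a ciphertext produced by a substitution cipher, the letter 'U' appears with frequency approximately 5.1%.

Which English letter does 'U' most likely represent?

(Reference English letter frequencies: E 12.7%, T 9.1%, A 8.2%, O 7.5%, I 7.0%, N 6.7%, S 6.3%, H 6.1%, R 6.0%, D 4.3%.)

Step 1: The observed frequency is 5.1%.
Step 2: Compare with English frequencies:
  E: 12.7% (difference: 7.6%)
  T: 9.1% (difference: 4.0%)
  A: 8.2% (difference: 3.1%)
  O: 7.5% (difference: 2.4%)
  I: 7.0% (difference: 1.9%)
  N: 6.7% (difference: 1.6%)
  S: 6.3% (difference: 1.2%)
  H: 6.1% (difference: 1.0%)
  R: 6.0% (difference: 0.9%)
  D: 4.3% (difference: 0.8%) <-- closest
Step 3: 'U' most likely represents 'D' (frequency 4.3%).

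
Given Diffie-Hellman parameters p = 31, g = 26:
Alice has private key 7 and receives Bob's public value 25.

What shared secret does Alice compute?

Step 1: s = B^a mod p = 25^7 mod 31.
  25^1 mod 31 = 25
  25^2 mod 31 = (25 * 25) mod 31 = 5
  25^3 mod 31 = (5 * 25) mod 31 = 1
  25^4 mod 31 = (1 * 25) mod 31 = 25
  25^5 mod 31 = (25 * 25) mod 31 = 5
  25^6 mod 31 = (5 * 25) mod 31 = 1
  25^7 mod 31 = (1 * 25) mod 31 = 25
Result: shared secret = 25.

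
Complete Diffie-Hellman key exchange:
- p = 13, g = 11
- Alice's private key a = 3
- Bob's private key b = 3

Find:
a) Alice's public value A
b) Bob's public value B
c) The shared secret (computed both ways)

Step 1: A = g^a mod p = 11^3 mod 13 = 5.
Step 2: B = g^b mod p = 11^3 mod 13 = 5.
Step 3: Alice computes s = B^a mod p = 5^3 mod 13 = 8.
Step 4: Bob computes s = A^b mod p = 5^3 mod 13 = 8.
Both sides agree: shared secret = 8.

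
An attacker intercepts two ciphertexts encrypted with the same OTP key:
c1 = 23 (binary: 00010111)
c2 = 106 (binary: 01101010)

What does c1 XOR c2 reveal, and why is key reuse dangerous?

Step 1: c1 XOR c2 = (m1 XOR k) XOR (m2 XOR k).
Step 2: By XOR associativity/commutativity: = m1 XOR m2 XOR k XOR k = m1 XOR m2.
Step 3: 00010111 XOR 01101010 = 01111101 = 125.
Step 4: The key cancels out! An attacker learns m1 XOR m2 = 125, revealing the relationship between plaintexts.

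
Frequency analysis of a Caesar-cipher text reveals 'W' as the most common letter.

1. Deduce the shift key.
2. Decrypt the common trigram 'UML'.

Step 1: In English, 'E' is the most frequent letter (12.7%).
Step 2: The most frequent ciphertext letter is 'W' (position 22).
Step 3: Shift = (22 - 4) mod 26 = 18.
Step 4: Decrypt 'UML' by shifting back 18:
  U -> C
  M -> U
  L -> T
Step 5: 'UML' decrypts to 'CUT'.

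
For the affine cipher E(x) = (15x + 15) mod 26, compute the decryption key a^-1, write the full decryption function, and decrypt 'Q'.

Step 1: Find a^-1, the modular inverse of 15 mod 26.
Step 2: We need 15 * a^-1 = 1 (mod 26).
Step 3: 15 * 7 = 105 = 4 * 26 + 1, so a^-1 = 7.
Step 4: D(y) = 7(y - 15) mod 26.
Step 5: Apply to 'Q' (y = 16): D(16) = 7 * (16 - 15) mod 26 = 7 * 1 mod 26 = 7 -> 'H'.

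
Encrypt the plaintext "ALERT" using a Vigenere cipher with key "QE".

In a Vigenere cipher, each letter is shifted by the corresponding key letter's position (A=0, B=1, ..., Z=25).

Step 1: Repeat key to match plaintext length:
  Plaintext: ALERT
  Key:       QEQEQ
Step 2: Encrypt each letter:
  A(0) + Q(16) = (0+16) mod 26 = 16 = Q
  L(11) + E(4) = (11+4) mod 26 = 15 = P
  E(4) + Q(16) = (4+16) mod 26 = 20 = U
  R(17) + E(4) = (17+4) mod 26 = 21 = V
  T(19) + Q(16) = (19+16) mod 26 = 9 = J
Ciphertext: QPUVJ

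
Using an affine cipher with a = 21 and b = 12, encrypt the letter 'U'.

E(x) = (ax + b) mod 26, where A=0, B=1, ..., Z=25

Step 1: Convert 'U' to number: x = 20.
Step 2: E(20) = (21 * 20 + 12) mod 26 = 432 mod 26 = 16.
Step 3: Convert 16 back to letter: Q.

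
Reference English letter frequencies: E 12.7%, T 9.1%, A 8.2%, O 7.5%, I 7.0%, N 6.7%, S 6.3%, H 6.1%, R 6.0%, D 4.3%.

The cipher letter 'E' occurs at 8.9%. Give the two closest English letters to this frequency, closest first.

Step 1: Observed frequency of 'E' is 8.9%.
Step 2: Compute distances to each reference frequency and sort:
  T (9.1%): difference = 0.2% <-- BEST
  A (8.2%): difference = 0.7% <-- RUNNER-UP
  O (7.5%): difference = 1.4%
  I (7.0%): difference = 1.9%
  N (6.7%): difference = 2.2%
Step 3: Most likely is 'T' (9.1%, diff 0.2%); second most likely is 'A' (8.2%, diff 0.7%).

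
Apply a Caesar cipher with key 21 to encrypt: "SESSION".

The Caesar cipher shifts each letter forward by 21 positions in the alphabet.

Step 1: For each letter, shift forward by 21 positions (mod 26).
  S (position 18) -> position (18+21) mod 26 = 13 -> N
  E (position 4) -> position (4+21) mod 26 = 25 -> Z
  S (position 18) -> position (18+21) mod 26 = 13 -> N
  S (position 18) -> position (18+21) mod 26 = 13 -> N
  I (position 8) -> position (8+21) mod 26 = 3 -> D
  O (position 14) -> position (14+21) mod 26 = 9 -> J
  N (position 13) -> position (13+21) mod 26 = 8 -> I
Result: NZNNDJI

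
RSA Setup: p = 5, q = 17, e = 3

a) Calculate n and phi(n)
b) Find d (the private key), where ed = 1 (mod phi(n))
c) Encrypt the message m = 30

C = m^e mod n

Step 1: n = 5 * 17 = 85.
Step 2: phi(n) = (5-1)(17-1) = 4 * 16 = 64.
Step 3: Find d = 3^(-1) mod 64 = 43.
  Verify: 3 * 43 = 129 = 1 (mod 64).
Step 4: C = 30^3 mod 85 = 55.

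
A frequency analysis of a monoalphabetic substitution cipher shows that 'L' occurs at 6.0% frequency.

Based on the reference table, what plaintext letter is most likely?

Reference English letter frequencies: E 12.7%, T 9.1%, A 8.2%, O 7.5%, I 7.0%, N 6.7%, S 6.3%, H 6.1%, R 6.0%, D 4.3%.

Step 1: The observed frequency is 6.0%.
Step 2: Compare with English frequencies:
  E: 12.7% (difference: 6.7%)
  T: 9.1% (difference: 3.1%)
  A: 8.2% (difference: 2.2%)
  O: 7.5% (difference: 1.5%)
  I: 7.0% (difference: 1.0%)
  N: 6.7% (difference: 0.7%)
  S: 6.3% (difference: 0.3%)
  H: 6.1% (difference: 0.1%)
  R: 6.0% (difference: 0.0%) <-- closest
  D: 4.3% (difference: 1.7%)
Step 3: 'L' most likely represents 'R' (frequency 6.0%).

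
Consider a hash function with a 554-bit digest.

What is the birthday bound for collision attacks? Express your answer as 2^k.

Step 1: The birthday paradox gives collision probability ~50% after sqrt(2^n) = 2^(n/2) hashes.
Step 2: For 554-bit output: 2^(554/2) = 2^277.
Step 3: Approximately 2^277 hash computations needed.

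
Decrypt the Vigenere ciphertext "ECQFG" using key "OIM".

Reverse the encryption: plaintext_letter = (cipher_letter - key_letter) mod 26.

Step 1: Extend key: OIMOI
Step 2: Decrypt each letter (c - k) mod 26:
  E(4) - O(14) = (4-14) mod 26 = 16 = Q
  C(2) - I(8) = (2-8) mod 26 = 20 = U
  Q(16) - M(12) = (16-12) mod 26 = 4 = E
  F(5) - O(14) = (5-14) mod 26 = 17 = R
  G(6) - I(8) = (6-8) mod 26 = 24 = Y
Plaintext: QUERY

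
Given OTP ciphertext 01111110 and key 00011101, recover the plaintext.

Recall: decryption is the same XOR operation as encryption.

Step 1: XOR ciphertext with key:
  Ciphertext: 01111110
  Key:        00011101
  XOR:        01100011
Step 2: Plaintext = 01100011 = 99 in decimal.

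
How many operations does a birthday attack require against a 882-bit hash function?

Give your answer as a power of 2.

Step 1: The birthday paradox gives collision probability ~50% after sqrt(2^n) = 2^(n/2) hashes.
Step 2: For 882-bit output: 2^(882/2) = 2^441.
Step 3: Approximately 2^441 hash computations needed.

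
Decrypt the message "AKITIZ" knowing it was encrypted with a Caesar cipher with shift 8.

Step 1: Reverse the shift by subtracting 8 from each letter position.
  A (position 0) -> position (0-8) mod 26 = 18 -> S
  K (position 10) -> position (10-8) mod 26 = 2 -> C
  I (position 8) -> position (8-8) mod 26 = 0 -> A
  T (position 19) -> position (19-8) mod 26 = 11 -> L
  I (position 8) -> position (8-8) mod 26 = 0 -> A
  Z (position 25) -> position (25-8) mod 26 = 17 -> R
Decrypted message: SCALAR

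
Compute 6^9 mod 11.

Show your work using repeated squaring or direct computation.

Step 1: Compute 6^9 mod 11 step by step, reducing modulo 11 at each step.
  6^1 mod 11 = 6
  6^2 mod 11 = (6 * 6) mod 11 = 3
  6^3 mod 11 = (3 * 6) mod 11 = 7
  6^4 mod 11 = (7 * 6) mod 11 = 9
  6^5 mod 11 = (9 * 6) mod 11 = 10
  6^6 mod 11 = (10 * 6) mod 11 = 5
  6^7 mod 11 = (5 * 6) mod 11 = 8
  6^8 mod 11 = (8 * 6) mod 11 = 4
  6^9 mod 11 = (4 * 6) mod 11 = 2
Step 2: Result = 2.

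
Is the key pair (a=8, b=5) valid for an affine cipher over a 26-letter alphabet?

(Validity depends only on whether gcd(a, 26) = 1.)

Step 1: Compute gcd(8, 26).
Step 2: gcd(8, 26) = 2.
Since gcd = 2 != 1, 8 shares a common factor with 26, so it cannot be used.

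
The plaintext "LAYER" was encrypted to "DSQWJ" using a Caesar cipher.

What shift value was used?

Step 1: Compare first letters: L (position 11) -> D (position 3).
Step 2: Shift = (3 - 11) mod 26 = 18.
The shift value is 18.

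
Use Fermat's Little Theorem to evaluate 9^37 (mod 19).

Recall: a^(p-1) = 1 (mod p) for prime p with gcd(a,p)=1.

Step 1: Since 19 is prime, by Fermat's Little Theorem: 9^18 = 1 (mod 19).
Step 2: Reduce exponent: 37 mod 18 = 1.
Step 3: So 9^37 = 9^1 (mod 19).
Step 4: 9^1 mod 19 = 9.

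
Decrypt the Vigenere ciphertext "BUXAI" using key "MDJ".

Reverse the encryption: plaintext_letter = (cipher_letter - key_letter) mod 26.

Step 1: Extend key: MDJMD
Step 2: Decrypt each letter (c - k) mod 26:
  B(1) - M(12) = (1-12) mod 26 = 15 = P
  U(20) - D(3) = (20-3) mod 26 = 17 = R
  X(23) - J(9) = (23-9) mod 26 = 14 = O
  A(0) - M(12) = (0-12) mod 26 = 14 = O
  I(8) - D(3) = (8-3) mod 26 = 5 = F
Plaintext: PROOF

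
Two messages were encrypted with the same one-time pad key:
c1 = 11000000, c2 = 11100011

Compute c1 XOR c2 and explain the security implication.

Step 1: c1 XOR c2 = (m1 XOR k) XOR (m2 XOR k).
Step 2: By XOR associativity/commutativity: = m1 XOR m2 XOR k XOR k = m1 XOR m2.
Step 3: 11000000 XOR 11100011 = 00100011 = 35.
Step 4: The key cancels out! An attacker learns m1 XOR m2 = 35, revealing the relationship between plaintexts.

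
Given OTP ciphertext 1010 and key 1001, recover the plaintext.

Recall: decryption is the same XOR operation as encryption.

Step 1: XOR ciphertext with key:
  Ciphertext: 1010
  Key:        1001
  XOR:        0011
Step 2: Plaintext = 0011 = 3 in decimal.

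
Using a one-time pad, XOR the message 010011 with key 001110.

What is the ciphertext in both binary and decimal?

Step 1: Write out the XOR operation bit by bit:
  Message: 010011
  Key:     001110
  XOR:     011101
Step 2: Convert to decimal: 011101 = 29.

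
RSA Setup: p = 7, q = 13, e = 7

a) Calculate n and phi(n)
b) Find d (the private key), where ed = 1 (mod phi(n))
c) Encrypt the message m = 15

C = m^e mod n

Step 1: n = 7 * 13 = 91.
Step 2: phi(n) = (7-1)(13-1) = 6 * 12 = 72.
Step 3: Find d = 7^(-1) mod 72 = 31.
  Verify: 7 * 31 = 217 = 1 (mod 72).
Step 4: C = 15^7 mod 91 = 50.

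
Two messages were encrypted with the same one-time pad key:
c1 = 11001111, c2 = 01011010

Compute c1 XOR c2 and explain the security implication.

Step 1: c1 XOR c2 = (m1 XOR k) XOR (m2 XOR k).
Step 2: By XOR associativity/commutativity: = m1 XOR m2 XOR k XOR k = m1 XOR m2.
Step 3: 11001111 XOR 01011010 = 10010101 = 149.
Step 4: The key cancels out! An attacker learns m1 XOR m2 = 149, revealing the relationship between plaintexts.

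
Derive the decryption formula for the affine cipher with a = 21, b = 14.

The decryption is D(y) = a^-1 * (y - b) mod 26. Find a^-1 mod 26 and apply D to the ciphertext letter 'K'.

Step 1: Find a^-1, the modular inverse of 21 mod 26.
Step 2: We need 21 * a^-1 = 1 (mod 26).
Step 3: 21 * 5 = 105 = 4 * 26 + 1, so a^-1 = 5.
Step 4: D(y) = 5(y - 14) mod 26.
Step 5: Apply to 'K' (y = 10): D(10) = 5 * (10 - 14) mod 26 = 5 * -4 mod 26 = 6 -> 'G'.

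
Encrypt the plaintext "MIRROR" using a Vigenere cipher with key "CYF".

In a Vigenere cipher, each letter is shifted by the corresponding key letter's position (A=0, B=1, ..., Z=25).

Step 1: Repeat key to match plaintext length:
  Plaintext: MIRROR
  Key:       CYFCYF
Step 2: Encrypt each letter:
  M(12) + C(2) = (12+2) mod 26 = 14 = O
  I(8) + Y(24) = (8+24) mod 26 = 6 = G
  R(17) + F(5) = (17+5) mod 26 = 22 = W
  R(17) + C(2) = (17+2) mod 26 = 19 = T
  O(14) + Y(24) = (14+24) mod 26 = 12 = M
  R(17) + F(5) = (17+5) mod 26 = 22 = W
Ciphertext: OGWTMW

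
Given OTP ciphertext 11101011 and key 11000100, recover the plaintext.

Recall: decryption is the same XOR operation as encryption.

Step 1: XOR ciphertext with key:
  Ciphertext: 11101011
  Key:        11000100
  XOR:        00101111
Step 2: Plaintext = 00101111 = 47 in decimal.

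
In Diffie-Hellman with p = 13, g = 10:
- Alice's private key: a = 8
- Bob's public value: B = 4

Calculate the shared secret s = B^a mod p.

Step 1: s = B^a mod p = 4^8 mod 13.
  4^1 mod 13 = 4
  4^2 mod 13 = (4 * 4) mod 13 = 3
  4^3 mod 13 = (3 * 4) mod 13 = 12
  4^4 mod 13 = (12 * 4) mod 13 = 9
  4^5 mod 13 = (9 * 4) mod 13 = 10
  4^6 mod 13 = (10 * 4) mod 13 = 1
  4^7 mod 13 = (1 * 4) mod 13 = 4
  4^8 mod 13 = (4 * 4) mod 13 = 3
Result: shared secret = 3.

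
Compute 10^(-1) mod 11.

Step 1: We need x such that 10 * x = 1 (mod 11).
Step 2: Using the extended Euclidean algorithm or trial:
  10 * 10 = 100 = 9 * 11 + 1.
Step 3: Since 100 mod 11 = 1, the inverse is x = 10.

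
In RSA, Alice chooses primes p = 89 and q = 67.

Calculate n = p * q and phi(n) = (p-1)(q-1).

Step 1: n = p * q = 89 * 67 = 5963.
Step 2: phi(n) = (p-1)(q-1) = 88 * 66 = 5808.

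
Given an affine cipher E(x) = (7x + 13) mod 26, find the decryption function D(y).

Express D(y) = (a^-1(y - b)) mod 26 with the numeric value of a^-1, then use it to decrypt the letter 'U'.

Step 1: Find a^-1, the modular inverse of 7 mod 26.
Step 2: We need 7 * a^-1 = 1 (mod 26).
Step 3: 7 * 15 = 105 = 4 * 26 + 1, so a^-1 = 15.
Step 4: D(y) = 15(y - 13) mod 26.
Step 5: Apply to 'U' (y = 20): D(20) = 15 * (20 - 13) mod 26 = 15 * 7 mod 26 = 1 -> 'B'.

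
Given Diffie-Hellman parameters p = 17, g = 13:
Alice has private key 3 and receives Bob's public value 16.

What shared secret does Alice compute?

Step 1: s = B^a mod p = 16^3 mod 17.
  16^1 mod 17 = 16
  16^2 mod 17 = (16 * 16) mod 17 = 1
  16^3 mod 17 = (1 * 16) mod 17 = 16
Result: shared secret = 16.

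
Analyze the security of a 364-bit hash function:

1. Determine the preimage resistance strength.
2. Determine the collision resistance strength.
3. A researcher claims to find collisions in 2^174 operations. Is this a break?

Step 1: Preimage resistance requires brute-force of 2^364 operations.
Step 2: Collision resistance (birthday bound) = 2^(364/2) = 2^182.
Step 3: The claimed attack costs 2^174 operations.
Step 4: Since 2^174 < 2^182, the claimed attack beats the generic birthday bound, so collision resistance is broken.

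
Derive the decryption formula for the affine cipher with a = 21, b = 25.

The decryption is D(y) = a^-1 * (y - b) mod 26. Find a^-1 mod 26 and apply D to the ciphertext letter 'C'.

Step 1: Find a^-1, the modular inverse of 21 mod 26.
Step 2: We need 21 * a^-1 = 1 (mod 26).
Step 3: 21 * 5 = 105 = 4 * 26 + 1, so a^-1 = 5.
Step 4: D(y) = 5(y - 25) mod 26.
Step 5: Apply to 'C' (y = 2): D(2) = 5 * (2 - 25) mod 26 = 5 * -23 mod 26 = 15 -> 'P'.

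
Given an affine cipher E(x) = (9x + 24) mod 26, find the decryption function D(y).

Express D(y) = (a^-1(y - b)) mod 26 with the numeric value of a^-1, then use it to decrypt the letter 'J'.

Step 1: Find a^-1, the modular inverse of 9 mod 26.
Step 2: We need 9 * a^-1 = 1 (mod 26).
Step 3: 9 * 3 = 27 = 1 * 26 + 1, so a^-1 = 3.
Step 4: D(y) = 3(y - 24) mod 26.
Step 5: Apply to 'J' (y = 9): D(9) = 3 * (9 - 24) mod 26 = 3 * -15 mod 26 = 7 -> 'H'.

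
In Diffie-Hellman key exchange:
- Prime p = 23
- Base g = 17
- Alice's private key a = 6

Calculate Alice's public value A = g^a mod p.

Step 1: A = g^a mod p = 17^6 mod 23.
  17^1 mod 23 = 17
  17^2 mod 23 = (17 * 17) mod 23 = 13
  17^3 mod 23 = (13 * 17) mod 23 = 14
  17^4 mod 23 = (14 * 17) mod 23 = 8
  17^5 mod 23 = (8 * 17) mod 23 = 21
  17^6 mod 23 = (21 * 17) mod 23 = 12
Result: A = 12.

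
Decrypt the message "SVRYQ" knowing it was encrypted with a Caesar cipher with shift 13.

Step 1: Reverse the shift by subtracting 13 from each letter position.
  S (position 18) -> position (18-13) mod 26 = 5 -> F
  V (position 21) -> position (21-13) mod 26 = 8 -> I
  R (position 17) -> position (17-13) mod 26 = 4 -> E
  Y (position 24) -> position (24-13) mod 26 = 11 -> L
  Q (position 16) -> position (16-13) mod 26 = 3 -> D
Decrypted message: FIELD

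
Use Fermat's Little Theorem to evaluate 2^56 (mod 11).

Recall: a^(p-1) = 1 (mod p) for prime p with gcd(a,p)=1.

Step 1: Since 11 is prime, by Fermat's Little Theorem: 2^10 = 1 (mod 11).
Step 2: Reduce exponent: 56 mod 10 = 6.
Step 3: So 2^56 = 2^6 (mod 11).
Step 4: 2^6 mod 11 = 9.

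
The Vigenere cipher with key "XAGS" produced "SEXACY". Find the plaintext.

Step 1: Extend key: XAGSXA
Step 2: Decrypt each letter (c - k) mod 26:
  S(18) - X(23) = (18-23) mod 26 = 21 = V
  E(4) - A(0) = (4-0) mod 26 = 4 = E
  X(23) - G(6) = (23-6) mod 26 = 17 = R
  A(0) - S(18) = (0-18) mod 26 = 8 = I
  C(2) - X(23) = (2-23) mod 26 = 5 = F
  Y(24) - A(0) = (24-0) mod 26 = 24 = Y
Plaintext: VERIFY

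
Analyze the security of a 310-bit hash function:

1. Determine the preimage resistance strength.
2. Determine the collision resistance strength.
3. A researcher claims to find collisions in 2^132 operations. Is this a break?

Step 1: Preimage resistance requires brute-force of 2^310 operations.
Step 2: Collision resistance (birthday bound) = 2^(310/2) = 2^155.
Step 3: The claimed attack costs 2^132 operations.
Step 4: Since 2^132 < 2^155, the claimed attack beats the generic birthday bound, so collision resistance is broken.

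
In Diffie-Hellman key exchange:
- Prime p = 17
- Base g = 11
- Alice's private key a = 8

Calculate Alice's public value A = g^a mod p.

Step 1: A = g^a mod p = 11^8 mod 17.
  11^1 mod 17 = 11
  11^2 mod 17 = (11 * 11) mod 17 = 2
  11^3 mod 17 = (2 * 11) mod 17 = 5
  11^4 mod 17 = (5 * 11) mod 17 = 4
  11^5 mod 17 = (4 * 11) mod 17 = 10
  11^6 mod 17 = (10 * 11) mod 17 = 8
  11^7 mod 17 = (8 * 11) mod 17 = 3
  11^8 mod 17 = (3 * 11) mod 17 = 16
Result: A = 16.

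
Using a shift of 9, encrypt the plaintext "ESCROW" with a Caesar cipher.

Step 1: For each letter, shift forward by 9 positions (mod 26).
  E (position 4) -> position (4+9) mod 26 = 13 -> N
  S (position 18) -> position (18+9) mod 26 = 1 -> B
  C (position 2) -> position (2+9) mod 26 = 11 -> L
  R (position 17) -> position (17+9) mod 26 = 0 -> A
  O (position 14) -> position (14+9) mod 26 = 23 -> X
  W (position 22) -> position (22+9) mod 26 = 5 -> F
Result: NBLAXF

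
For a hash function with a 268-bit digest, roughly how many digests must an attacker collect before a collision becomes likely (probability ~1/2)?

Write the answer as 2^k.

Step 1: The birthday paradox gives collision probability ~50% after sqrt(2^n) = 2^(n/2) hashes.
Step 2: For 268-bit output: 2^(268/2) = 2^134.
Step 3: Approximately 2^134 hash computations needed.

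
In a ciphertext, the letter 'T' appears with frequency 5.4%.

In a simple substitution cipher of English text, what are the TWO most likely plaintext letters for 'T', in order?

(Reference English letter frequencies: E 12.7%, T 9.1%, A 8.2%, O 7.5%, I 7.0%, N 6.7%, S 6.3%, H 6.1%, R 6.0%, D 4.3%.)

Step 1: Observed frequency of 'T' is 5.4%.
Step 2: Compute distances to each reference frequency and sort:
  R (6.0%): difference = 0.6% <-- BEST
  H (6.1%): difference = 0.7% <-- RUNNER-UP
  S (6.3%): difference = 0.9%
  D (4.3%): difference = 1.1%
  N (6.7%): difference = 1.3%
Step 3: Most likely is 'R' (6.0%, diff 0.6%); second most likely is 'H' (6.1%, diff 0.7%).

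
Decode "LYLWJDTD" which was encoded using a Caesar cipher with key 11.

Step 1: Reverse the shift by subtracting 11 from each letter position.
  L (position 11) -> position (11-11) mod 26 = 0 -> A
  Y (position 24) -> position (24-11) mod 26 = 13 -> N
  L (position 11) -> position (11-11) mod 26 = 0 -> A
  W (position 22) -> position (22-11) mod 26 = 11 -> L
  J (position 9) -> position (9-11) mod 26 = 24 -> Y
  D (position 3) -> position (3-11) mod 26 = 18 -> S
  T (position 19) -> position (19-11) mod 26 = 8 -> I
  D (position 3) -> position (3-11) mod 26 = 18 -> S
Decrypted message: ANALYSIS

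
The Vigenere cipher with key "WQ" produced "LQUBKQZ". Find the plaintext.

Step 1: Extend key: WQWQWQW
Step 2: Decrypt each letter (c - k) mod 26:
  L(11) - W(22) = (11-22) mod 26 = 15 = P
  Q(16) - Q(16) = (16-16) mod 26 = 0 = A
  U(20) - W(22) = (20-22) mod 26 = 24 = Y
  B(1) - Q(16) = (1-16) mod 26 = 11 = L
  K(10) - W(22) = (10-22) mod 26 = 14 = O
  Q(16) - Q(16) = (16-16) mod 26 = 0 = A
  Z(25) - W(22) = (25-22) mod 26 = 3 = D
Plaintext: PAYLOAD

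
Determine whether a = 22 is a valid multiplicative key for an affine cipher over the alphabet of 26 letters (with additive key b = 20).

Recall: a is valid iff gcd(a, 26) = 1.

Step 1: Compute gcd(22, 26).
Step 2: gcd(22, 26) = 2.
Since gcd = 2 != 1, 22 shares a common factor with 26, so it cannot be used.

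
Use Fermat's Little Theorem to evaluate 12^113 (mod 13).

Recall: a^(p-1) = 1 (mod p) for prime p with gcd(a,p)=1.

Step 1: Since 13 is prime, by Fermat's Little Theorem: 12^12 = 1 (mod 13).
Step 2: Reduce exponent: 113 mod 12 = 5.
Step 3: So 12^113 = 12^5 (mod 13).
Step 4: 12^5 mod 13 = 12.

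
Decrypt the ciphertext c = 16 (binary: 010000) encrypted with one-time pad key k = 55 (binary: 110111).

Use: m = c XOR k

Step 1: XOR ciphertext with key:
  Ciphertext: 010000
  Key:        110111
  XOR:        100111
Step 2: Plaintext = 100111 = 39 in decimal.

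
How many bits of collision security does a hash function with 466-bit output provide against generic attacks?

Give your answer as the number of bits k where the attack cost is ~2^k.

Step 1: The hash has a 466-bit output.
Step 2: Collision resistance means it should be infeasible to find any x != y with h(x) = h(y).
By the birthday bound, a generic collision search succeeds after about sqrt(2^466) = 2^(466/2) = 2^233 evaluations.
Step 3: Security level = 233 bits.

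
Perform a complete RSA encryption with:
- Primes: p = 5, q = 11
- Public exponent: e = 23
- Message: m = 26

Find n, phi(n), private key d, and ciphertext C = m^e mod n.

Step 1: n = 5 * 11 = 55.
Step 2: phi(n) = (5-1)(11-1) = 4 * 10 = 40.
Step 3: Find d = 23^(-1) mod 40 = 7.
  Verify: 23 * 7 = 161 = 1 (mod 40).
Step 4: C = 26^23 mod 55 = 31.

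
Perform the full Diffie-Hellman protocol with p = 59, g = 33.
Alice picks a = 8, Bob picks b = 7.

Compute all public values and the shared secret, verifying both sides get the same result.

Step 1: A = g^a mod p = 33^8 mod 59 = 28.
Step 2: B = g^b mod p = 33^7 mod 59 = 8.
Step 3: Alice computes s = B^a mod p = 8^8 mod 59 = 35.
Step 4: Bob computes s = A^b mod p = 28^7 mod 59 = 35.
Both sides agree: shared secret = 35.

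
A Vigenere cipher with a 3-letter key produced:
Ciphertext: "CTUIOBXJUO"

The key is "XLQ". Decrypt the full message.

Step 1: Key 'XLQ' has length 3. Extended key: XLQXLQXLQX
Step 2: Decrypt each position:
  C(2) - X(23) = 5 = F
  T(19) - L(11) = 8 = I
  U(20) - Q(16) = 4 = E
  I(8) - X(23) = 11 = L
  O(14) - L(11) = 3 = D
  B(1) - Q(16) = 11 = L
  X(23) - X(23) = 0 = A
  J(9) - L(11) = 24 = Y
  U(20) - Q(16) = 4 = E
  O(14) - X(23) = 17 = R
Plaintext: FIELDLAYER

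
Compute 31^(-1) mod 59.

Step 1: We need x such that 31 * x = 1 (mod 59).
Step 2: Using the extended Euclidean algorithm or trial:
  31 * 40 = 1240 = 21 * 59 + 1.
Step 3: Since 1240 mod 59 = 1, the inverse is x = 40.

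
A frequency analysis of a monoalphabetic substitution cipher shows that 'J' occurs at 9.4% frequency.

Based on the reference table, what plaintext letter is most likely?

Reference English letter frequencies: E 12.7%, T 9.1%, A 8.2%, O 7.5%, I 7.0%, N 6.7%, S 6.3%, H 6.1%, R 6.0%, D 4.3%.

Step 1: The observed frequency is 9.4%.
Step 2: Compare with English frequencies:
  E: 12.7% (difference: 3.3%)
  T: 9.1% (difference: 0.3%) <-- closest
  A: 8.2% (difference: 1.2%)
  O: 7.5% (difference: 1.9%)
  I: 7.0% (difference: 2.4%)
  N: 6.7% (difference: 2.7%)
  S: 6.3% (difference: 3.1%)
  H: 6.1% (difference: 3.3%)
  R: 6.0% (difference: 3.4%)
  D: 4.3% (difference: 5.1%)
Step 3: 'J' most likely represents 'T' (frequency 9.1%).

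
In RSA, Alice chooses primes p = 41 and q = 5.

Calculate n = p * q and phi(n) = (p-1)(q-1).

Step 1: n = p * q = 41 * 5 = 205.
Step 2: phi(n) = (p-1)(q-1) = 40 * 4 = 160.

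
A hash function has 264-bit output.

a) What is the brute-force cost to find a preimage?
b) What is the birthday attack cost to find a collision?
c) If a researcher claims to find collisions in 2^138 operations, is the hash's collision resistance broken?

Step 1: Preimage resistance requires brute-force of 2^264 operations.
Step 2: Collision resistance (birthday bound) = 2^(264/2) = 2^132.
Step 3: The claimed attack costs 2^138 operations.
Step 4: Since 2^138 >= 2^132, the claimed attack is no faster than the generic birthday attack, so this does not break collision resistance.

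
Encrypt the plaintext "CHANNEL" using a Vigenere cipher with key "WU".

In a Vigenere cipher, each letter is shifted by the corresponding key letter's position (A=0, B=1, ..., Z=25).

Step 1: Repeat key to match plaintext length:
  Plaintext: CHANNEL
  Key:       WUWUWUW
Step 2: Encrypt each letter:
  C(2) + W(22) = (2+22) mod 26 = 24 = Y
  H(7) + U(20) = (7+20) mod 26 = 1 = B
  A(0) + W(22) = (0+22) mod 26 = 22 = W
  N(13) + U(20) = (13+20) mod 26 = 7 = H
  N(13) + W(22) = (13+22) mod 26 = 9 = J
  E(4) + U(20) = (4+20) mod 26 = 24 = Y
  L(11) + W(22) = (11+22) mod 26 = 7 = H
Ciphertext: YBWHJYH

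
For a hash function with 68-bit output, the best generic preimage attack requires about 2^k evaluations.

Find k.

Step 1: The hash has a 68-bit output.
Step 2: Preimage resistance means: given a digest h(x), it should be infeasible to find any input that hashes to it.
With a 68-bit output there are 2^68 possible digests, so a generic brute-force preimage search costs about 2^68 evaluations.
Step 3: Security level = 68 bits.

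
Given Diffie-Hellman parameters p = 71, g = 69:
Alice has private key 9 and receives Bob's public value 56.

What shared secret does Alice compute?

Step 1: s = B^a mod p = 56^9 mod 71.
  56^1 mod 71 = 56
  56^2 mod 71 = (56 * 56) mod 71 = 12
  56^3 mod 71 = (12 * 56) mod 71 = 33
  56^4 mod 71 = (33 * 56) mod 71 = 2
  56^5 mod 71 = (2 * 56) mod 71 = 41
  56^6 mod 71 = (41 * 56) mod 71 = 24
  56^7 mod 71 = (24 * 56) mod 71 = 66
  56^8 mod 71 = (66 * 56) mod 71 = 4
  56^9 mod 71 = (4 * 56) mod 71 = 11
Result: shared secret = 11.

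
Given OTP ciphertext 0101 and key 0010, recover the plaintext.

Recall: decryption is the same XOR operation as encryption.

Step 1: XOR ciphertext with key:
  Ciphertext: 0101
  Key:        0010
  XOR:        0111
Step 2: Plaintext = 0111 = 7 in decimal.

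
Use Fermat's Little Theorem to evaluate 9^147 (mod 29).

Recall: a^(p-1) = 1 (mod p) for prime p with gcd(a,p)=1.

Step 1: Since 29 is prime, by Fermat's Little Theorem: 9^28 = 1 (mod 29).
Step 2: Reduce exponent: 147 mod 28 = 7.
Step 3: So 9^147 = 9^7 (mod 29).
Step 4: 9^7 mod 29 = 28.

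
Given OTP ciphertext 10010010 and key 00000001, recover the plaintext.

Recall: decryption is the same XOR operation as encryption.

Step 1: XOR ciphertext with key:
  Ciphertext: 10010010
  Key:        00000001
  XOR:        10010011
Step 2: Plaintext = 10010011 = 147 in decimal.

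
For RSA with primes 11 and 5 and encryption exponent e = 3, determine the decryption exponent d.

Step 1: n = 11 * 5 = 55.
Step 2: phi(n) = 10 * 4 = 40.
Step 3: Find d such that 3 * d = 1 (mod 40).
Step 4: d = 3^(-1) mod 40 = 27.
Verification: 3 * 27 = 81 = 2 * 40 + 1.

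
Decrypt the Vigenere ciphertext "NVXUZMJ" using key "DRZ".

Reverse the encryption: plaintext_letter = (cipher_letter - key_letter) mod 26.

Step 1: Extend key: DRZDRZD
Step 2: Decrypt each letter (c - k) mod 26:
  N(13) - D(3) = (13-3) mod 26 = 10 = K
  V(21) - R(17) = (21-17) mod 26 = 4 = E
  X(23) - Z(25) = (23-25) mod 26 = 24 = Y
  U(20) - D(3) = (20-3) mod 26 = 17 = R
  Z(25) - R(17) = (25-17) mod 26 = 8 = I
  M(12) - Z(25) = (12-25) mod 26 = 13 = N
  J(9) - D(3) = (9-3) mod 26 = 6 = G
Plaintext: KEYRING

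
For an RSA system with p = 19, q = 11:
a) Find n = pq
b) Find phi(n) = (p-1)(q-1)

Step 1: n = p * q = 19 * 11 = 209.
Step 2: phi(n) = (p-1)(q-1) = 18 * 10 = 180.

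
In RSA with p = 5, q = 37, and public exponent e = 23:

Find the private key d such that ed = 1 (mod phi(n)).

Step 1: n = 5 * 37 = 185.
Step 2: phi(n) = 4 * 36 = 144.
Step 3: Find d such that 23 * d = 1 (mod 144).
Step 4: d = 23^(-1) mod 144 = 119.
Verification: 23 * 119 = 2737 = 19 * 144 + 1.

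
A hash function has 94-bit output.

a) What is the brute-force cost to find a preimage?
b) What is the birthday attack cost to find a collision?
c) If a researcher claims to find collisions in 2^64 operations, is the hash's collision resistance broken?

Step 1: Preimage resistance requires brute-force of 2^94 operations.
Step 2: Collision resistance (birthday bound) = 2^(94/2) = 2^47.
Step 3: The claimed attack costs 2^64 operations.
Step 4: Since 2^64 >= 2^47, the claimed attack is no faster than the generic birthday attack, so this does not break collision resistance.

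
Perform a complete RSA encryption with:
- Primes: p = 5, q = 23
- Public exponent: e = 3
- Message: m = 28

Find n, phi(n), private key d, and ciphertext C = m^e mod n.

Step 1: n = 5 * 23 = 115.
Step 2: phi(n) = (5-1)(23-1) = 4 * 22 = 88.
Step 3: Find d = 3^(-1) mod 88 = 59.
  Verify: 3 * 59 = 177 = 1 (mod 88).
Step 4: C = 28^3 mod 115 = 102.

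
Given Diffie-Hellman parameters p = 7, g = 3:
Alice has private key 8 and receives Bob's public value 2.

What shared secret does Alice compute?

Step 1: s = B^a mod p = 2^8 mod 7.
  2^1 mod 7 = 2
  2^2 mod 7 = (2 * 2) mod 7 = 4
  2^3 mod 7 = (4 * 2) mod 7 = 1
  2^4 mod 7 = (1 * 2) mod 7 = 2
  2^5 mod 7 = (2 * 2) mod 7 = 4
  2^6 mod 7 = (4 * 2) mod 7 = 1
  2^7 mod 7 = (1 * 2) mod 7 = 2
  2^8 mod 7 = (2 * 2) mod 7 = 4
Result: shared secret = 4.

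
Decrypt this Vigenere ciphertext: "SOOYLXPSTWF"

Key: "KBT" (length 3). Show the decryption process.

Step 1: Key 'KBT' has length 3. Extended key: KBTKBTKBTKB
Step 2: Decrypt each position:
  S(18) - K(10) = 8 = I
  O(14) - B(1) = 13 = N
  O(14) - T(19) = 21 = V
  Y(24) - K(10) = 14 = O
  L(11) - B(1) = 10 = K
  X(23) - T(19) = 4 = E
  P(15) - K(10) = 5 = F
  S(18) - B(1) = 17 = R
  T(19) - T(19) = 0 = A
  W(22) - K(10) = 12 = M
  F(5) - B(1) = 4 = E
Plaintext: INVOKEFRAME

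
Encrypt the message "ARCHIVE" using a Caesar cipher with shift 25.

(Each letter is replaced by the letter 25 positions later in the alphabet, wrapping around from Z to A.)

Step 1: For each letter, shift forward by 25 positions (mod 26).
  A (position 0) -> position (0+25) mod 26 = 25 -> Z
  R (position 17) -> position (17+25) mod 26 = 16 -> Q
  C (position 2) -> position (2+25) mod 26 = 1 -> B
  H (position 7) -> position (7+25) mod 26 = 6 -> G
  I (position 8) -> position (8+25) mod 26 = 7 -> H
  V (position 21) -> position (21+25) mod 26 = 20 -> U
  E (position 4) -> position (4+25) mod 26 = 3 -> D
Result: ZQBGHUD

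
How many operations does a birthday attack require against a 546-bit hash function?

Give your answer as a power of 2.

Step 1: The birthday paradox gives collision probability ~50% after sqrt(2^n) = 2^(n/2) hashes.
Step 2: For 546-bit output: 2^(546/2) = 2^273.
Step 3: Approximately 2^273 hash computations needed.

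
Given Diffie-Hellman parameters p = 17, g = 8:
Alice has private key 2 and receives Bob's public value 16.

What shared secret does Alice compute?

Step 1: s = B^a mod p = 16^2 mod 17.
  16^1 mod 17 = 16
  16^2 mod 17 = (16 * 16) mod 17 = 1
Result: shared secret = 1.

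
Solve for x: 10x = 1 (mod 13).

Step 1: We need x such that 10 * x = 1 (mod 13).
Step 2: Using the extended Euclidean algorithm or trial:
  10 * 4 = 40 = 3 * 13 + 1.
Step 3: Since 40 mod 13 = 1, the inverse is x = 4.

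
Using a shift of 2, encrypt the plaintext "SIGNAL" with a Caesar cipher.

Step 1: For each letter, shift forward by 2 positions (mod 26).
  S (position 18) -> position (18+2) mod 26 = 20 -> U
  I (position 8) -> position (8+2) mod 26 = 10 -> K
  G (position 6) -> position (6+2) mod 26 = 8 -> I
  N (position 13) -> position (13+2) mod 26 = 15 -> P
  A (position 0) -> position (0+2) mod 26 = 2 -> C
  L (position 11) -> position (11+2) mod 26 = 13 -> N
Result: UKIPCN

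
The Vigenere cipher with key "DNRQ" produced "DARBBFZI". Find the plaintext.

Step 1: Extend key: DNRQDNRQ
Step 2: Decrypt each letter (c - k) mod 26:
  D(3) - D(3) = (3-3) mod 26 = 0 = A
  A(0) - N(13) = (0-13) mod 26 = 13 = N
  R(17) - R(17) = (17-17) mod 26 = 0 = A
  B(1) - Q(16) = (1-16) mod 26 = 11 = L
  B(1) - D(3) = (1-3) mod 26 = 24 = Y
  F(5) - N(13) = (5-13) mod 26 = 18 = S
  Z(25) - R(17) = (25-17) mod 26 = 8 = I
  I(8) - Q(16) = (8-16) mod 26 = 18 = S
Plaintext: ANALYSIS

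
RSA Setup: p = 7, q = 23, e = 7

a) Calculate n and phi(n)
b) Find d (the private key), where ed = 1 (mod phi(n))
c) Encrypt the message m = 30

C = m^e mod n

Step 1: n = 7 * 23 = 161.
Step 2: phi(n) = (7-1)(23-1) = 6 * 22 = 132.
Step 3: Find d = 7^(-1) mod 132 = 19.
  Verify: 7 * 19 = 133 = 1 (mod 132).
Step 4: C = 30^7 mod 161 = 51.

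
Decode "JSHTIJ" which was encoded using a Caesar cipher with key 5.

Step 1: Reverse the shift by subtracting 5 from each letter position.
  J (position 9) -> position (9-5) mod 26 = 4 -> E
  S (position 18) -> position (18-5) mod 26 = 13 -> N
  H (position 7) -> position (7-5) mod 26 = 2 -> C
  T (position 19) -> position (19-5) mod 26 = 14 -> O
  I (position 8) -> position (8-5) mod 26 = 3 -> D
  J (position 9) -> position (9-5) mod 26 = 4 -> E
Decrypted message: ENCODE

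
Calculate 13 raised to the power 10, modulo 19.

Step 1: Compute 13^10 mod 19 step by step, reducing modulo 19 at each step.
  13^1 mod 19 = 13
  13^2 mod 19 = (13 * 13) mod 19 = 17
  13^3 mod 19 = (17 * 13) mod 19 = 12
  13^4 mod 19 = (12 * 13) mod 19 = 4
  13^5 mod 19 = (4 * 13) mod 19 = 14
  13^6 mod 19 = (14 * 13) mod 19 = 11
  13^7 mod 19 = (11 * 13) mod 19 = 10
  13^8 mod 19 = (10 * 13) mod 19 = 16
  13^9 mod 19 = (16 * 13) mod 19 = 18
  13^10 mod 19 = (18 * 13) mod 19 = 6
Step 2: Result = 6.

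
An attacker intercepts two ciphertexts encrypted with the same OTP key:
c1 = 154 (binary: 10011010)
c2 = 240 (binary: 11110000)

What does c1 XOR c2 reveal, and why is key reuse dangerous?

Step 1: c1 XOR c2 = (m1 XOR k) XOR (m2 XOR k).
Step 2: By XOR associativity/commutativity: = m1 XOR m2 XOR k XOR k = m1 XOR m2.
Step 3: 10011010 XOR 11110000 = 01101010 = 106.
Step 4: The key cancels out! An attacker learns m1 XOR m2 = 106, revealing the relationship between plaintexts.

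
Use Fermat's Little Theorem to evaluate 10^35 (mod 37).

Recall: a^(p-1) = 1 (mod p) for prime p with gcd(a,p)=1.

Step 1: Since 37 is prime, by Fermat's Little Theorem: 10^36 = 1 (mod 37).
Step 2: Reduce exponent: 35 mod 36 = 35.
Step 3: So 10^35 = 10^35 (mod 37).
Step 4: 10^35 mod 37 = 26.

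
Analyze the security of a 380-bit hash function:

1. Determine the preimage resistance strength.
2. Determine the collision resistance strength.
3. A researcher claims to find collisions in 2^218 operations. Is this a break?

Step 1: Preimage resistance requires brute-force of 2^380 operations.
Step 2: Collision resistance (birthday bound) = 2^(380/2) = 2^190.
Step 3: The claimed attack costs 2^218 operations.
Step 4: Since 2^218 >= 2^190, the claimed attack is no faster than the generic birthday attack, so this does not break collision resistance.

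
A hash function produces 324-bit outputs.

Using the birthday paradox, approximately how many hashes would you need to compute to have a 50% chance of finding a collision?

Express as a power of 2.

Step 1: The birthday paradox gives collision probability ~50% after sqrt(2^n) = 2^(n/2) hashes.
Step 2: For 324-bit output: 2^(324/2) = 2^162.
Step 3: Approximately 2^162 hash computations needed.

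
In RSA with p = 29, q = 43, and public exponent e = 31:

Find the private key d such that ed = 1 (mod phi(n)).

Step 1: n = 29 * 43 = 1247.
Step 2: phi(n) = 28 * 42 = 1176.
Step 3: Find d such that 31 * d = 1 (mod 1176).
Step 4: d = 31^(-1) mod 1176 = 607.
Verification: 31 * 607 = 18817 = 16 * 1176 + 1.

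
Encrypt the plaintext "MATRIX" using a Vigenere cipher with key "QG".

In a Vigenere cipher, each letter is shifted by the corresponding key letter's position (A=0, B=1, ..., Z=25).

Step 1: Repeat key to match plaintext length:
  Plaintext: MATRIX
  Key:       QGQGQG
Step 2: Encrypt each letter:
  M(12) + Q(16) = (12+16) mod 26 = 2 = C
  A(0) + G(6) = (0+6) mod 26 = 6 = G
  T(19) + Q(16) = (19+16) mod 26 = 9 = J
  R(17) + G(6) = (17+6) mod 26 = 23 = X
  I(8) + Q(16) = (8+16) mod 26 = 24 = Y
  X(23) + G(6) = (23+6) mod 26 = 3 = D
Ciphertext: CGJXYD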